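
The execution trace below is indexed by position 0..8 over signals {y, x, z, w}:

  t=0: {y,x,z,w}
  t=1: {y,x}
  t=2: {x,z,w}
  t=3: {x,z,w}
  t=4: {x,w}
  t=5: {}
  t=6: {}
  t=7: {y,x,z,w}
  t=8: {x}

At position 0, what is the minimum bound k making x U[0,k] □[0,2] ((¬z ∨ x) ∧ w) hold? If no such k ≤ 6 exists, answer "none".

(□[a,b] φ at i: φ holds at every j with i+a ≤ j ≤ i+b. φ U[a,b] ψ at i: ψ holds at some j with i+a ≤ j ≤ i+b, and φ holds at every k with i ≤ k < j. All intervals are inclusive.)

Need earliest j ≥ 0 with □[0,2] ((¬z ∨ x) ∧ w), and x at every k in [0,j-1].
  j=0: rhs fails.
  j=1: rhs fails.
  j=2: rhs holds; lhs holds on [0,1]. k = 2.

2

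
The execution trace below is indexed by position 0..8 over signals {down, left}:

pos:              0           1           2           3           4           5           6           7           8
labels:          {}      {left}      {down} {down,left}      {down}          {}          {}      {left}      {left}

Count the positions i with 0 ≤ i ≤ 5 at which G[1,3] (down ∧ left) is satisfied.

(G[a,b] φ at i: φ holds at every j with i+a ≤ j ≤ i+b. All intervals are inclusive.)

Evaluate at each i in [0,5]:
  i=0: ✗ (fails at j=1)
  i=1: ✗ (fails at j=2)
  i=2: ✗ (fails at j=4)
  i=3: ✗ (fails at j=4)
  i=4: ✗ (fails at j=5)
  i=5: ✗ (fails at j=6)
Positions where it holds: {} → 0.

0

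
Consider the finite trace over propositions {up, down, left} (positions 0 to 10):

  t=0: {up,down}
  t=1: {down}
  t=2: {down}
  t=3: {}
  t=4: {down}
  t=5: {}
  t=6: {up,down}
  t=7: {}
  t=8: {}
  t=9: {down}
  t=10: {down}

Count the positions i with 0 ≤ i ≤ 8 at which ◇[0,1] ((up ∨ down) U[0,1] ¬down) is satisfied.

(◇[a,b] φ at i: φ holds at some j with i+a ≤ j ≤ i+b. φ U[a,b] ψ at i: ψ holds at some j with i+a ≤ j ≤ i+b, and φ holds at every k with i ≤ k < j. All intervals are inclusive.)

8

Evaluate at each i in [0,8]:
  i=0: ✗ (none in [0,1])
  i=1: ✓ (witness j=2)
  i=2: ✓ (witness j=2)
  i=3: ✓ (witness j=3)
  i=4: ✓ (witness j=4)
  i=5: ✓ (witness j=5)
  i=6: ✓ (witness j=6)
  i=7: ✓ (witness j=7)
  i=8: ✓ (witness j=8)
Positions where it holds: {1, 2, 3, 4, 5, 6, 7, 8} → 8.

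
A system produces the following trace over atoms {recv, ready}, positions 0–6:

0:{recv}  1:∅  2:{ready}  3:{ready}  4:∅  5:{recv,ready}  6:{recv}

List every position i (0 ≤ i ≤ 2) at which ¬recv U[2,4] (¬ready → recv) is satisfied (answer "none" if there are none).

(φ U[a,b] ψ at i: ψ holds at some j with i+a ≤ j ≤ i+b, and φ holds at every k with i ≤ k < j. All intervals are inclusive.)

Evaluate at each i in [0,2]:
  i=0: ✗ (lhs fails at k=0 before rhs at j=2)
  i=1: ✓ (rhs at j=3; lhs holds on [1,2])
  i=2: ✓ (rhs at j=5; lhs holds on [2,4])

1, 2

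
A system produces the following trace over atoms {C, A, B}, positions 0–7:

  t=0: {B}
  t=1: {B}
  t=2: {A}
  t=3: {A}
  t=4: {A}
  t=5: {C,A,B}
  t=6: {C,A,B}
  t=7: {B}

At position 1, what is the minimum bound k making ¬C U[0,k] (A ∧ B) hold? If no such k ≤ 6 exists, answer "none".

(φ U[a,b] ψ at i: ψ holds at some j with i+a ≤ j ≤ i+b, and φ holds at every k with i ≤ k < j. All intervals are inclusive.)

Need earliest j ≥ 1 with (A ∧ B), and ¬C at every k in [1,j-1].
  j=1: rhs fails.
  j=2: rhs fails.
  j=3: rhs fails.
  j=4: rhs fails.
  j=5: rhs holds; lhs holds on [1,4]. k = 4.

4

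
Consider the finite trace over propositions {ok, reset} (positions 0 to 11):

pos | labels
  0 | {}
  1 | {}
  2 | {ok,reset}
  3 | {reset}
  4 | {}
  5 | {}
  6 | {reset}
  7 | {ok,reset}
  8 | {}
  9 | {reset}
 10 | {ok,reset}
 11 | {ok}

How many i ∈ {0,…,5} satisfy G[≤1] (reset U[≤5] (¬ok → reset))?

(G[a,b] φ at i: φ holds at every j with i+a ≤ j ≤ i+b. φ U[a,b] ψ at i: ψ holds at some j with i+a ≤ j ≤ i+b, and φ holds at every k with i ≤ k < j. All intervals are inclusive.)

Evaluate at each i in [0,5]:
  i=0: ✗ (fails at j=0)
  i=1: ✗ (fails at j=1)
  i=2: ✓ (all of [2,3])
  i=3: ✗ (fails at j=4)
  i=4: ✗ (fails at j=4)
  i=5: ✗ (fails at j=5)
Positions where it holds: {2} → 1.

1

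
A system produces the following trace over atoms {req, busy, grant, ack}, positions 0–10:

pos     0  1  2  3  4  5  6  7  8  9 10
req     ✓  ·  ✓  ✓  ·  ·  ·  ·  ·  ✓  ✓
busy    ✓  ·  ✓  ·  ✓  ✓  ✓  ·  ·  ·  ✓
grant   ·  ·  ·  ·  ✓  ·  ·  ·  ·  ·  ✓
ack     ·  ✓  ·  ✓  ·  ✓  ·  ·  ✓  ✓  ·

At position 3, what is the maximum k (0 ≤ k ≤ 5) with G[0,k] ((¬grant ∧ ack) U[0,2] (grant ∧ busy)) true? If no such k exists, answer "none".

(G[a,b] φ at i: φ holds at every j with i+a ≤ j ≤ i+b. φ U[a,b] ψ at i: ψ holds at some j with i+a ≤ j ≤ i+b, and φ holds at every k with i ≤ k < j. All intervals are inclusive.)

((¬grant ∧ ack) U[0,2] (grant ∧ busy)) must hold from j=3 onward; find where it first fails.
  j=3: holds
  j=4: holds
  j=5: fails
Holds on [3,4], so largest k = 1.

1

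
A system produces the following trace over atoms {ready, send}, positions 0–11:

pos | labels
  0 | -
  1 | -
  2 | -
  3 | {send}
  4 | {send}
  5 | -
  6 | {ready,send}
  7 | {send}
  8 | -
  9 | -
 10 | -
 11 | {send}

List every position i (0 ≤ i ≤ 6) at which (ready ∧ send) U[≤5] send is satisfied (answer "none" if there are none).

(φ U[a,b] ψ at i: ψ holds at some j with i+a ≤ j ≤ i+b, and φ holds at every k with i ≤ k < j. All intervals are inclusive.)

3, 4, 6

Evaluate at each i in [0,6]:
  i=0: ✗ (lhs fails at k=0 before rhs at j=3)
  i=1: ✗ (lhs fails at k=1 before rhs at j=3)
  i=2: ✗ (lhs fails at k=2 before rhs at j=3)
  i=3: ✓ (rhs at j=3)
  i=4: ✓ (rhs at j=4)
  i=5: ✗ (lhs fails at k=5 before rhs at j=6)
  i=6: ✓ (rhs at j=6)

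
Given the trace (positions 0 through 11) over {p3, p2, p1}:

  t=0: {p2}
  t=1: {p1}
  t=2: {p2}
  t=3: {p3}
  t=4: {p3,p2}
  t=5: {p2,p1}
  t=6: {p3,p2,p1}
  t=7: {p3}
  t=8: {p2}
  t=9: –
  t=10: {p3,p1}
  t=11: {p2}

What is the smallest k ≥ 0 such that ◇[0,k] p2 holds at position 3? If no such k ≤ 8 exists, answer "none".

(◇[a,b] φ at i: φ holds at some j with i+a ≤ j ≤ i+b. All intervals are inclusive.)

Scan j = 3,4,… for p2:
  j=3: fails
  j=4: holds
First hit at j=4, so smallest k = 4-3 = 1.

1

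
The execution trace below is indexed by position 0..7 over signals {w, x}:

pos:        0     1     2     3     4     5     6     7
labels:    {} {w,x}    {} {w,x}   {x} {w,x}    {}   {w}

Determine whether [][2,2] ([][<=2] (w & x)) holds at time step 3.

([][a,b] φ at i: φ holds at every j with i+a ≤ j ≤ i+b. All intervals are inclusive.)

Check [][<=2] (w & x) at every j in [5,5]:
  j=5: fails at 6
Fails at j=5 → formula fails.

False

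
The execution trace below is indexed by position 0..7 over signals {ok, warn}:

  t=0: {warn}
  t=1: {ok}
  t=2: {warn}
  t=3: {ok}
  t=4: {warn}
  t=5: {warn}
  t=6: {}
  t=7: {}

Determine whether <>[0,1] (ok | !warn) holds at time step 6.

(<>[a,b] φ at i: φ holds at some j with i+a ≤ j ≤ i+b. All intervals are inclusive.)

Holds

Check (ok | !warn) at each j in [6,7]:
  j=6: true
  j=7: true
Found at j=6 → formula holds.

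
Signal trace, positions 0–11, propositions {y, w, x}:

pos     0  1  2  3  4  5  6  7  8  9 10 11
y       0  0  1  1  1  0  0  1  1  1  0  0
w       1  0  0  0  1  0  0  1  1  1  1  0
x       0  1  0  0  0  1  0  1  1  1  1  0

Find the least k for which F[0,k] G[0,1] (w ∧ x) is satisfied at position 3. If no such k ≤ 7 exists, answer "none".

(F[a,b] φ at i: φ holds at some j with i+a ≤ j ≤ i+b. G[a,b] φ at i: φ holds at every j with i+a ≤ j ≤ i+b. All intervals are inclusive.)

4

Scan j = 3,4,… for G[0,1] (w ∧ x):
  j=3: fails
  j=4: fails
  j=5: fails
  j=6: fails
  j=7: holds
First hit at j=7, so smallest k = 7-3 = 4.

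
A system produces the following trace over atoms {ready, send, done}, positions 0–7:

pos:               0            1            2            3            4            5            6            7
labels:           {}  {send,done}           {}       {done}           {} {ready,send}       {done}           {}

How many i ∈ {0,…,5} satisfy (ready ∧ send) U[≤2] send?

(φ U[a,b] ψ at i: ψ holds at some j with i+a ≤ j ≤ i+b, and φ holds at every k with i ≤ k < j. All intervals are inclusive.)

2

Evaluate at each i in [0,5]:
  i=0: ✗ (lhs fails at k=0 before rhs at j=1)
  i=1: ✓ (rhs at j=1)
  i=2: ✗ (no rhs in [2,4])
  i=3: ✗ (lhs fails at k=3 before rhs at j=5)
  i=4: ✗ (lhs fails at k=4 before rhs at j=5)
  i=5: ✓ (rhs at j=5)
Positions where it holds: {1, 5} → 2.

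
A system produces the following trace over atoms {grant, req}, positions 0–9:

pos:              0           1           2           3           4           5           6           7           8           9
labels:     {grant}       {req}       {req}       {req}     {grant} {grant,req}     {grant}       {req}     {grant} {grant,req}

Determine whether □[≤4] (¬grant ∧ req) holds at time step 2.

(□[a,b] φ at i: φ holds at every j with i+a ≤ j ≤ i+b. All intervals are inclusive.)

Does not hold

Check (¬grant ∧ req) at every j in [2,6]:
  j=2: true
  j=3: true
  j=4: false
  j=5: false
  j=6: false
Fails at j=4 → formula fails.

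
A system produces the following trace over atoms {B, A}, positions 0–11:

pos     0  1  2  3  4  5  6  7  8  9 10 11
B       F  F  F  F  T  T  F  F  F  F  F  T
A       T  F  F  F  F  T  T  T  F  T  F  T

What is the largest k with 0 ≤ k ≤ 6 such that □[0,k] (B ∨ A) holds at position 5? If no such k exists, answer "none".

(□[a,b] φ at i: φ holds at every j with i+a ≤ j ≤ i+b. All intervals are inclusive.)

2

(B ∨ A) must hold from j=5 onward; find where it first fails.
  j=5: holds
  j=6: holds
  j=7: holds
  j=8: fails
Holds on [5,7], so largest k = 2.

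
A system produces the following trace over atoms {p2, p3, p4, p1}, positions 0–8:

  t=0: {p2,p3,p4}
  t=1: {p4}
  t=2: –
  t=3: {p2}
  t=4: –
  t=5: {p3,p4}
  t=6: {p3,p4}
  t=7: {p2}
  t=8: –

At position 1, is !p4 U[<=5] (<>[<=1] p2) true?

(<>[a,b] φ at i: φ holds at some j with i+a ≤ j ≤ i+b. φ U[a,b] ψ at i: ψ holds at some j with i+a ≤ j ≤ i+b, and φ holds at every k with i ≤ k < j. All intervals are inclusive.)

Need some j in [1,6] with <>[<=1] p2, and !p4 at every k in [1,j-1].
  j=1: <>[<=1] p2 — fails (none in [1,2]).
  j=2: <>[<=1] p2 holds, but !p4 fails at k=1 → not this j.
  j=3: <>[<=1] p2 holds, but !p4 fails at k=1 → not this j.
  j=4: <>[<=1] p2 — fails (none in [4,5]).
  j=5: <>[<=1] p2 — fails (none in [5,6]).
  j=6: <>[<=1] p2 holds, but !p4 fails at k=1 → not this j.
No j in the window works → until fails.

No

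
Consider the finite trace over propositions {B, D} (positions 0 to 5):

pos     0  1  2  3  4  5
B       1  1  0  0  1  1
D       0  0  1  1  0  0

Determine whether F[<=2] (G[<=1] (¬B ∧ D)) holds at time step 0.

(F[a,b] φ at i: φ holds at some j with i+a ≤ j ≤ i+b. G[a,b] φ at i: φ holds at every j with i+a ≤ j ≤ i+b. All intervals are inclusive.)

Check G[<=1] (¬B ∧ D) at each j in [0,2]:
  j=0: fails at 0
  j=1: fails at 1
  j=2: holds on [2,3]
Found at j=2 → formula holds.

Holds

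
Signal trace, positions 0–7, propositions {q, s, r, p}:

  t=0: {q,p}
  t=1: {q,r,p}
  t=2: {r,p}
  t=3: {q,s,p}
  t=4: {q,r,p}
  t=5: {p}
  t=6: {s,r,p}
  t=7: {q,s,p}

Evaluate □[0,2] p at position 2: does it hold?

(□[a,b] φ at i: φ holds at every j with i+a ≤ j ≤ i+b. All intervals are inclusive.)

Yes

Check p at every j in [2,4]:
  j=2: true
  j=3: true
  j=4: true
All positions satisfy it → formula holds.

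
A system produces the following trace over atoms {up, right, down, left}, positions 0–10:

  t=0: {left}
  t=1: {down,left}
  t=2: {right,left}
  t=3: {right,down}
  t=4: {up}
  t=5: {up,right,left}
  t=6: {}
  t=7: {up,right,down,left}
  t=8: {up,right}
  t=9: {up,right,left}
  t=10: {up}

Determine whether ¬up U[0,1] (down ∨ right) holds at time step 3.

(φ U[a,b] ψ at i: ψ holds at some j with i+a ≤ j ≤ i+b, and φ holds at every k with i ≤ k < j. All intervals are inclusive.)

Yes

Need some j in [3,4] with (down ∨ right), and ¬up at every k in [3,j-1].
  j=3: (down ∨ right) holds; no prefix to check → satisfied.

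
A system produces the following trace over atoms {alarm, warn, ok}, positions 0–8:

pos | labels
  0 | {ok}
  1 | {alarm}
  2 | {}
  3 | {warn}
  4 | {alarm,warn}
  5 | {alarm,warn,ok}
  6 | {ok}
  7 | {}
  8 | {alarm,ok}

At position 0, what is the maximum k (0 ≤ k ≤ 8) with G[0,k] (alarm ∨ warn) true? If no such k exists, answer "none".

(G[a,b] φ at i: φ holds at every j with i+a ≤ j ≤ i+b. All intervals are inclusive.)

(alarm ∨ warn) must hold from j=0 onward; find where it first fails.
  j=0: fails → no k works.

none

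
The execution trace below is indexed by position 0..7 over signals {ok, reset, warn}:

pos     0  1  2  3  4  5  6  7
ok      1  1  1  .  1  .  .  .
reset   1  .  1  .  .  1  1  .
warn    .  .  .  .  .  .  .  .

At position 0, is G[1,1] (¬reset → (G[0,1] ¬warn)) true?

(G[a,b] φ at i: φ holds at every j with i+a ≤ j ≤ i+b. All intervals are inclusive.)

Check (¬reset → (G[0,1] ¬warn)) at every j in [1,1]:
  j=1: antecedent true; consequent holds on [1,2] → ✓
All positions satisfy it → formula holds.

True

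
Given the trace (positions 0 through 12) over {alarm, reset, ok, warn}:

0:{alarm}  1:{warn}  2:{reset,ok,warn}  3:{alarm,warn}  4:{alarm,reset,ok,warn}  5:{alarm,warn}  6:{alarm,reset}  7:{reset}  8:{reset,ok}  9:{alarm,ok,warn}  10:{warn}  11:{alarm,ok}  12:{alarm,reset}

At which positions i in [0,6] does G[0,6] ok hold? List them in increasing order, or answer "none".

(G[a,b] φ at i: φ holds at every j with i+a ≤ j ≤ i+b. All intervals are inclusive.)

Evaluate at each i in [0,6]:
  i=0: ✗ (fails at j=0)
  i=1: ✗ (fails at j=1)
  i=2: ✗ (fails at j=3)
  i=3: ✗ (fails at j=3)
  i=4: ✗ (fails at j=5)
  i=5: ✗ (fails at j=5)
  i=6: ✗ (fails at j=6)

none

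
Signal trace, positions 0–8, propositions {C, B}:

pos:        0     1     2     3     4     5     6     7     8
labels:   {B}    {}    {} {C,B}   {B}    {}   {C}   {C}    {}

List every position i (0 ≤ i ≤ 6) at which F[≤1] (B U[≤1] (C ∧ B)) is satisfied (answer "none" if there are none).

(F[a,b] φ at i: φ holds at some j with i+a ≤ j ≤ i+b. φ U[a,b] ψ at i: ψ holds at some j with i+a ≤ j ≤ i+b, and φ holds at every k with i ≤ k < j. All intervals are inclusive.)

Evaluate at each i in [0,6]:
  i=0: ✗ (none in [0,1])
  i=1: ✗ (none in [1,2])
  i=2: ✓ (witness j=3)
  i=3: ✓ (witness j=3)
  i=4: ✗ (none in [4,5])
  i=5: ✗ (none in [5,6])
  i=6: ✗ (none in [6,7])

2, 3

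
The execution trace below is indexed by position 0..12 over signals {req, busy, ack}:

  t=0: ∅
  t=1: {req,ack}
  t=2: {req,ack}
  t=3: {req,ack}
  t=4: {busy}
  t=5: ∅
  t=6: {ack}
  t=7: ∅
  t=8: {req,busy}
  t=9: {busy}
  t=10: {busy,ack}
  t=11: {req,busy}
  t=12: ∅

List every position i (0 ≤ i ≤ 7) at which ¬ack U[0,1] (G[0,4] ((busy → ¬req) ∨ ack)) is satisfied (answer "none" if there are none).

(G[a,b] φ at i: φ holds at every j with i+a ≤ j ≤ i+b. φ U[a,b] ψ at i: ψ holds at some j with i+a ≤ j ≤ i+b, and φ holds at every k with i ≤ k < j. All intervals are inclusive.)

Evaluate at each i in [0,7]:
  i=0: ✓ (rhs at j=0)
  i=1: ✓ (rhs at j=1)
  i=2: ✓ (rhs at j=2)
  i=3: ✓ (rhs at j=3)
  i=4: ✗ (no rhs in [4,5])
  i=5: ✗ (no rhs in [5,6])
  i=6: ✗ (no rhs in [6,7])
  i=7: ✗ (no rhs in [7,8])

0, 1, 2, 3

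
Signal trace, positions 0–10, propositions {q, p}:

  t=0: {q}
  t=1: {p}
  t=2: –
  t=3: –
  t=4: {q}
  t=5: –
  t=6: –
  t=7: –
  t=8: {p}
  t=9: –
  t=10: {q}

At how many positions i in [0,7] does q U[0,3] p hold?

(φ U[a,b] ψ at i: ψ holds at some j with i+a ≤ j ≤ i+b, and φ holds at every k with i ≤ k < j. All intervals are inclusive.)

2

Evaluate at each i in [0,7]:
  i=0: ✓ (rhs at j=1; lhs holds on [0,0])
  i=1: ✓ (rhs at j=1)
  i=2: ✗ (no rhs in [2,5])
  i=3: ✗ (no rhs in [3,6])
  i=4: ✗ (no rhs in [4,7])
  i=5: ✗ (lhs fails at k=5 before rhs at j=8)
  i=6: ✗ (lhs fails at k=6 before rhs at j=8)
  i=7: ✗ (lhs fails at k=7 before rhs at j=8)
Positions where it holds: {0, 1} → 2.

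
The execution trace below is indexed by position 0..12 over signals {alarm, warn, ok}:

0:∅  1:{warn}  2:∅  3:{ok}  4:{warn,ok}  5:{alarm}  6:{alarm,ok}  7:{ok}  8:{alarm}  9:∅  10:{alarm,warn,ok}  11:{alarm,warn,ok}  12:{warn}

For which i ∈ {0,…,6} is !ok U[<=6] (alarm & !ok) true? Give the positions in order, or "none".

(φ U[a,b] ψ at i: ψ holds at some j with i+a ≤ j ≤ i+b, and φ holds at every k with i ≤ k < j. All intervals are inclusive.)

5

Evaluate at each i in [0,6]:
  i=0: ✗ (lhs fails at k=3 before rhs at j=5)
  i=1: ✗ (lhs fails at k=3 before rhs at j=5)
  i=2: ✗ (lhs fails at k=3 before rhs at j=5)
  i=3: ✗ (lhs fails at k=3 before rhs at j=5)
  i=4: ✗ (lhs fails at k=4 before rhs at j=5)
  i=5: ✓ (rhs at j=5)
  i=6: ✗ (lhs fails at k=6 before rhs at j=8)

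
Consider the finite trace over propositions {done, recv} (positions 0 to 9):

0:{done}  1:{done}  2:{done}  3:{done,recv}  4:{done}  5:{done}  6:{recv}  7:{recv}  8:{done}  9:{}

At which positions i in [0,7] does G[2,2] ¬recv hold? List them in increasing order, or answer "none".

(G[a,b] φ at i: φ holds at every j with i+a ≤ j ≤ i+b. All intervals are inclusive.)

Evaluate at each i in [0,7]:
  i=0: ✓ (all of [2,2])
  i=1: ✗ (fails at j=3)
  i=2: ✓ (all of [4,4])
  i=3: ✓ (all of [5,5])
  i=4: ✗ (fails at j=6)
  i=5: ✗ (fails at j=7)
  i=6: ✓ (all of [8,8])
  i=7: ✓ (all of [9,9])

0, 2, 3, 6, 7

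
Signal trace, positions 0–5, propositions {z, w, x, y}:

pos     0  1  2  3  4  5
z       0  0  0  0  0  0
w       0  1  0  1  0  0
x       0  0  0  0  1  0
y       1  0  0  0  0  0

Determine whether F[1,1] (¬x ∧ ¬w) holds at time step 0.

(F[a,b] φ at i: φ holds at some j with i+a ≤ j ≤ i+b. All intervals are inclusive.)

False

Check (¬x ∧ ¬w) at each j in [1,1]:
  j=1: false
No position in the window satisfies it → formula fails.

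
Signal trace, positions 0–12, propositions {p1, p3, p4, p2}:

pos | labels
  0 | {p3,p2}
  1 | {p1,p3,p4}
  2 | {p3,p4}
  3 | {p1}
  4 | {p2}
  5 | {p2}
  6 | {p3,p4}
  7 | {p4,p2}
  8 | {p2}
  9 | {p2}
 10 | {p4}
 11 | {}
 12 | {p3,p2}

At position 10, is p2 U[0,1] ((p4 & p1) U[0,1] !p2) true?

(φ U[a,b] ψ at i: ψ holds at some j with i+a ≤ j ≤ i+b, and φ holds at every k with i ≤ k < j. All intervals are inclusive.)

Need some j in [10,11] with ((p4 & p1) U[0,1] !p2), and p2 at every k in [10,j-1].
  j=10: ((p4 & p1) U[0,1] !p2) holds; no prefix to check → satisfied.

Yes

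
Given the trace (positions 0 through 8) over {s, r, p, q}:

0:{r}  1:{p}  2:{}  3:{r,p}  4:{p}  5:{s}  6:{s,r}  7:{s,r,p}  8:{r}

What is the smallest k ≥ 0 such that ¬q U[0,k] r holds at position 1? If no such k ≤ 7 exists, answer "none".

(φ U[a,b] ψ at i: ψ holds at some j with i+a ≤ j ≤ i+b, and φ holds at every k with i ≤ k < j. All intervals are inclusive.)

2

Need earliest j ≥ 1 with r, and ¬q at every k in [1,j-1].
  j=1: rhs fails.
  j=2: rhs fails.
  j=3: rhs holds; lhs holds on [1,2]. k = 2.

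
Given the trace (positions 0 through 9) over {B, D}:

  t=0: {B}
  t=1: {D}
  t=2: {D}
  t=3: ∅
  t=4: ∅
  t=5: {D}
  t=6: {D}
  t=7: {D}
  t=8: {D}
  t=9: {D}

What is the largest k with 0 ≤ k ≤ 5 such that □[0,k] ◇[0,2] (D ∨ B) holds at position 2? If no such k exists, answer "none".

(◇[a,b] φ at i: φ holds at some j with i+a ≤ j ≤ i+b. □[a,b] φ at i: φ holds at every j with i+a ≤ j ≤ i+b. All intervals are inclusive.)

◇[0,2] (D ∨ B) must hold from j=2 onward; find where it first fails.
  j=2: holds
  j=3: holds
  j=4: holds
  j=5: holds
  j=6: holds
  j=7: holds
Holds through j=7; largest k = 5.

5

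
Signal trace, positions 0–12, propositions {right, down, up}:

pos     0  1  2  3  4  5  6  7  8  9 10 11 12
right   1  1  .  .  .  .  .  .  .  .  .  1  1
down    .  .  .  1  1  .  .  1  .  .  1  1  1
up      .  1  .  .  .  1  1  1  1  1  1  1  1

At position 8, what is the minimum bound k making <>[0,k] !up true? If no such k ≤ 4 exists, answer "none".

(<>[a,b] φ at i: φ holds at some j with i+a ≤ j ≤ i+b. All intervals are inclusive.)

Scan j = 8,9,… for !up:
  j=8: fails
  j=9: fails
  j=10: fails
  j=11: fails
  j=12: fails
No j in [8,12] satisfies it → none.

none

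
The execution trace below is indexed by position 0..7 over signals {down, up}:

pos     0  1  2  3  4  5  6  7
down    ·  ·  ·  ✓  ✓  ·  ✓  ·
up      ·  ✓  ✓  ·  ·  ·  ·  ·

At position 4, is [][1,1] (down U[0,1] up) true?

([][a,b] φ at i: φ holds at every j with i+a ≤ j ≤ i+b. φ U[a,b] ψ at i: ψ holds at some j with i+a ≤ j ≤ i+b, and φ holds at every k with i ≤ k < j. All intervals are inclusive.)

Check (down U[0,1] up) at every j in [5,5]:
  j=5: fails
Fails at j=5 → formula fails.

Does not hold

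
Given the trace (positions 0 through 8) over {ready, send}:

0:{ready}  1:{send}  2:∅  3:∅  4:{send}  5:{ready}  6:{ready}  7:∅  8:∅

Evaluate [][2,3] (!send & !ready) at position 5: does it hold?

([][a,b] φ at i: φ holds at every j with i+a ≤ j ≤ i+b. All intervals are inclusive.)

Yes

Check (!send & !ready) at every j in [7,8]:
  j=7: true
  j=8: true
All positions satisfy it → formula holds.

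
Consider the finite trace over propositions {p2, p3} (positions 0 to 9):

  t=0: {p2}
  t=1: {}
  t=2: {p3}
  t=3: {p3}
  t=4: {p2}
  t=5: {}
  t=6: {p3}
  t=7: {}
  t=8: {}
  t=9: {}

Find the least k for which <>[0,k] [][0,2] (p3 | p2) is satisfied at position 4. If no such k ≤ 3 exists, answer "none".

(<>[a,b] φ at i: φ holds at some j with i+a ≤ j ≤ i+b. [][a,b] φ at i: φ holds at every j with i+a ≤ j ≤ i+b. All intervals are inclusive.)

Scan j = 4,5,… for [][0,2] (p3 | p2):
  j=4: fails
  j=5: fails
  j=6: fails
  j=7: fails
No j in [4,7] satisfies it → none.

none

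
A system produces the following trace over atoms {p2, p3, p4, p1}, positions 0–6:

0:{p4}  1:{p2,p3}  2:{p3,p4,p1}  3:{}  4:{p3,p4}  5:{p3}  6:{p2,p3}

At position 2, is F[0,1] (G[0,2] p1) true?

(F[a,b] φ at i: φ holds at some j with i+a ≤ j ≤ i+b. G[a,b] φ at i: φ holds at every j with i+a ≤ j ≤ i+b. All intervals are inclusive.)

Check G[0,2] p1 at each j in [2,3]:
  j=2: fails at 3
  j=3: fails at 3
No position in the window satisfies it → formula fails.

False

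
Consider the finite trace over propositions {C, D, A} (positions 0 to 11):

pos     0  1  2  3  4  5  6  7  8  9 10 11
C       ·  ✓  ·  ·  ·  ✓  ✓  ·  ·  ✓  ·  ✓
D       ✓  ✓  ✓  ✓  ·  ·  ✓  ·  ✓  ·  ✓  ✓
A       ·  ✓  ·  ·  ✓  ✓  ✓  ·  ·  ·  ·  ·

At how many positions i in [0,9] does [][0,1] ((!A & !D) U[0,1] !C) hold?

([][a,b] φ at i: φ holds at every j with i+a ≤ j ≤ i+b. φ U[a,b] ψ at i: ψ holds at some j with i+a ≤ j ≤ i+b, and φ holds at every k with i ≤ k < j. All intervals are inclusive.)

Evaluate at each i in [0,9]:
  i=0: ✗ (fails at j=1)
  i=1: ✗ (fails at j=1)
  i=2: ✓ (all of [2,3])
  i=3: ✓ (all of [3,4])
  i=4: ✗ (fails at j=5)
  i=5: ✗ (fails at j=5)
  i=6: ✗ (fails at j=6)
  i=7: ✓ (all of [7,8])
  i=8: ✓ (all of [8,9])
  i=9: ✓ (all of [9,10])
Positions where it holds: {2, 3, 7, 8, 9} → 5.

5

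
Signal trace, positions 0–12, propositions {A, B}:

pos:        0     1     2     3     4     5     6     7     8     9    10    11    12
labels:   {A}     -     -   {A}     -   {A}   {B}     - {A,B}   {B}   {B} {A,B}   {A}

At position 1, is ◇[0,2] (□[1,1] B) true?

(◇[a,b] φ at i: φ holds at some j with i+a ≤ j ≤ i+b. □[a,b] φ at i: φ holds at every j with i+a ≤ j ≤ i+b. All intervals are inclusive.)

Check □[1,1] B at each j in [1,3]:
  j=1: fails at 2
  j=2: fails at 3
  j=3: fails at 4
No position in the window satisfies it → formula fails.

No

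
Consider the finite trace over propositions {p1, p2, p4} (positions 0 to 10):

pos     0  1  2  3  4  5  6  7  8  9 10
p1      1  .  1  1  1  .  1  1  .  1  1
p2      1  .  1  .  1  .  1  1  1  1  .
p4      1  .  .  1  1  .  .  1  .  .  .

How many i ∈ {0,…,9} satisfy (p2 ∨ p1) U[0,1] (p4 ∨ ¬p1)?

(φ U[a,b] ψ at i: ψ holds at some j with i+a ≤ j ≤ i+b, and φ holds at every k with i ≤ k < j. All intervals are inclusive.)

9

Evaluate at each i in [0,9]:
  i=0: ✓ (rhs at j=0)
  i=1: ✓ (rhs at j=1)
  i=2: ✓ (rhs at j=3; lhs holds on [2,2])
  i=3: ✓ (rhs at j=3)
  i=4: ✓ (rhs at j=4)
  i=5: ✓ (rhs at j=5)
  i=6: ✓ (rhs at j=7; lhs holds on [6,6])
  i=7: ✓ (rhs at j=7)
  i=8: ✓ (rhs at j=8)
  i=9: ✗ (no rhs in [9,10])
Positions where it holds: {0, 1, 2, 3, 4, 5, 6, 7, 8} → 9.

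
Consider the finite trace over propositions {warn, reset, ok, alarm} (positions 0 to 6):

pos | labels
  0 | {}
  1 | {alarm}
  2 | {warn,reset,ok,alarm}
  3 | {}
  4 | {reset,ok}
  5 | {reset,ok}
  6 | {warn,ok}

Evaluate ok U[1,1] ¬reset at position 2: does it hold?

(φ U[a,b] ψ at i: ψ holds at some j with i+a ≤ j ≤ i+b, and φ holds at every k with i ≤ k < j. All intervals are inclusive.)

Need some j in [3,3] with ¬reset, and ok at every k in [2,j-1].
  j=3: ¬reset holds; ok holds at every k in [2,2] → satisfied.

True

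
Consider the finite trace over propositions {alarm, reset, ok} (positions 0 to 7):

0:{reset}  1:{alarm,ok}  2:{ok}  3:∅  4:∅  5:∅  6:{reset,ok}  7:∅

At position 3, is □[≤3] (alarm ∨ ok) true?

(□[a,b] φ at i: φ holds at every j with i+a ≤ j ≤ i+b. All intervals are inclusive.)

False

Check (alarm ∨ ok) at every j in [3,6]:
  j=3: false
  j=4: false
  j=5: false
  j=6: true
Fails at j=3 → formula fails.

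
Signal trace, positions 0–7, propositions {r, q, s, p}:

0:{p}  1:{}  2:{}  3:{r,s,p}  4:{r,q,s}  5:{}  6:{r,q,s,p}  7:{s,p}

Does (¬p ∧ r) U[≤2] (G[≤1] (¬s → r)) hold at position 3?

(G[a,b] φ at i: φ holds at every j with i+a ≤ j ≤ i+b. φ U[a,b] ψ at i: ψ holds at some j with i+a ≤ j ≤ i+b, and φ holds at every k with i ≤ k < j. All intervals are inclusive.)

Yes

Need some j in [3,5] with G[≤1] (¬s → r), and (¬p ∧ r) at every k in [3,j-1].
  j=3: G[≤1] (¬s → r) holds; no prefix to check → satisfied.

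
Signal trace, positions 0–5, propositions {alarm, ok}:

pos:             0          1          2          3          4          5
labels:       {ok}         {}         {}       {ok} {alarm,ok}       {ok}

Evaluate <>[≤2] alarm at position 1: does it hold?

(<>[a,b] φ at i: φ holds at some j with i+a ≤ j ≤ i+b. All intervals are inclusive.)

Check alarm at each j in [1,3]:
  j=1: false
  j=2: false
  j=3: false
No position in the window satisfies it → formula fails.

False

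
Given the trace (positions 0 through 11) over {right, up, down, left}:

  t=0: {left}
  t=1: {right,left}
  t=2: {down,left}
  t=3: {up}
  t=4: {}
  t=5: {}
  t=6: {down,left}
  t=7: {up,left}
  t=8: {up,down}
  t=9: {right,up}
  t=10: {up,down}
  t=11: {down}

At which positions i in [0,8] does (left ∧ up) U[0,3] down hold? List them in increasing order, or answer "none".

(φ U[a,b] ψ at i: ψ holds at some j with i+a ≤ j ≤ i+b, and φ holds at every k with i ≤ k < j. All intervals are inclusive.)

Evaluate at each i in [0,8]:
  i=0: ✗ (lhs fails at k=0 before rhs at j=2)
  i=1: ✗ (lhs fails at k=1 before rhs at j=2)
  i=2: ✓ (rhs at j=2)
  i=3: ✗ (lhs fails at k=3 before rhs at j=6)
  i=4: ✗ (lhs fails at k=4 before rhs at j=6)
  i=5: ✗ (lhs fails at k=5 before rhs at j=6)
  i=6: ✓ (rhs at j=6)
  i=7: ✓ (rhs at j=8; lhs holds on [7,7])
  i=8: ✓ (rhs at j=8)

2, 6, 7, 8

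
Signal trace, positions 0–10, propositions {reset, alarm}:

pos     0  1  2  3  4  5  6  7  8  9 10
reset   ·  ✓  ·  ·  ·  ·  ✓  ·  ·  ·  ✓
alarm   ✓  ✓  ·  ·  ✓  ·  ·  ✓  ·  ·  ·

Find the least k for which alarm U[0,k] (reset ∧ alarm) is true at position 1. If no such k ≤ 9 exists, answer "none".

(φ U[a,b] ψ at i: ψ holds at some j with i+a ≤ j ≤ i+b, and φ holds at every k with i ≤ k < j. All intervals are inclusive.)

Need earliest j ≥ 1 with (reset ∧ alarm), and alarm at every k in [1,j-1].
  j=1: rhs holds (empty prefix). k = 0.

0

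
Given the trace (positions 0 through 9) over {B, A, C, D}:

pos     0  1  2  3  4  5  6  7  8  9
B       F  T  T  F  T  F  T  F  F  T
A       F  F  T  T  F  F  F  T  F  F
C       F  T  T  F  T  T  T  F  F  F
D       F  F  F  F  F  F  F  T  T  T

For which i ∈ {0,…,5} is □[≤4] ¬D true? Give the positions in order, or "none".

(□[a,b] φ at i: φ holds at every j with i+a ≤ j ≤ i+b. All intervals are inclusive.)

Evaluate at each i in [0,5]:
  i=0: ✓ (all of [0,4])
  i=1: ✓ (all of [1,5])
  i=2: ✓ (all of [2,6])
  i=3: ✗ (fails at j=7)
  i=4: ✗ (fails at j=7)
  i=5: ✗ (fails at j=7)

0, 1, 2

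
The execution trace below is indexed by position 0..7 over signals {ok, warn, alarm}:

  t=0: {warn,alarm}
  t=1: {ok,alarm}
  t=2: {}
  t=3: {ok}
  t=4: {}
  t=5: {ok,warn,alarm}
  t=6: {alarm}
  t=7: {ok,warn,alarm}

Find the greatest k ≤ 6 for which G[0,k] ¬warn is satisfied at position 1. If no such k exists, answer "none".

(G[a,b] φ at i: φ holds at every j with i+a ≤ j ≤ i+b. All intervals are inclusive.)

3

¬warn must hold from j=1 onward; find where it first fails.
  j=1: holds
  j=2: holds
  j=3: holds
  j=4: holds
  j=5: fails
Holds on [1,4], so largest k = 3.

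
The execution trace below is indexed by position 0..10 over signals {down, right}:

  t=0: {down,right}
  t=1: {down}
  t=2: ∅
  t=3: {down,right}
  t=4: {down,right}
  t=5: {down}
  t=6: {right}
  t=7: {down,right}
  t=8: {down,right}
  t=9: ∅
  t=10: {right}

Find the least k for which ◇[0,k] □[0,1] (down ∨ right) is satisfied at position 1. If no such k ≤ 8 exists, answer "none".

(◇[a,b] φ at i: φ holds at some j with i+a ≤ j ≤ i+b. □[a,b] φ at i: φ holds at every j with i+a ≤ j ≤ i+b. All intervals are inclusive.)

2

Scan j = 1,2,… for □[0,1] (down ∨ right):
  j=1: fails
  j=2: fails
  j=3: holds
First hit at j=3, so smallest k = 3-1 = 2.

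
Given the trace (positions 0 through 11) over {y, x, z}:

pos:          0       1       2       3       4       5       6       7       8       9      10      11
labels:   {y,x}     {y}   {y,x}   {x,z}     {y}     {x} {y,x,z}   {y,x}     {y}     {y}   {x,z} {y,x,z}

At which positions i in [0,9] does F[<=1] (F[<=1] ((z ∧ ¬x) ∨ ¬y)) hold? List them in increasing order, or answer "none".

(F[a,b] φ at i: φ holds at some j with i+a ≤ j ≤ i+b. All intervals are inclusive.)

1, 2, 3, 4, 5, 8, 9

Evaluate at each i in [0,9]:
  i=0: ✗ (none in [0,1])
  i=1: ✓ (witness j=2)
  i=2: ✓ (witness j=2)
  i=3: ✓ (witness j=3)
  i=4: ✓ (witness j=4)
  i=5: ✓ (witness j=5)
  i=6: ✗ (none in [6,7])
  i=7: ✗ (none in [7,8])
  i=8: ✓ (witness j=9)
  i=9: ✓ (witness j=9)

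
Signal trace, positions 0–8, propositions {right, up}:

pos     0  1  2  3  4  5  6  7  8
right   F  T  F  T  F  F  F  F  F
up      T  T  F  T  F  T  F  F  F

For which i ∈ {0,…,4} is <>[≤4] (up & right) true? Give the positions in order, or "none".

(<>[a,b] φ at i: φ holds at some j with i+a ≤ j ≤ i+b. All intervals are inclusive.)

Evaluate at each i in [0,4]:
  i=0: ✓ (witness j=1)
  i=1: ✓ (witness j=1)
  i=2: ✓ (witness j=3)
  i=3: ✓ (witness j=3)
  i=4: ✗ (none in [4,8])

0, 1, 2, 3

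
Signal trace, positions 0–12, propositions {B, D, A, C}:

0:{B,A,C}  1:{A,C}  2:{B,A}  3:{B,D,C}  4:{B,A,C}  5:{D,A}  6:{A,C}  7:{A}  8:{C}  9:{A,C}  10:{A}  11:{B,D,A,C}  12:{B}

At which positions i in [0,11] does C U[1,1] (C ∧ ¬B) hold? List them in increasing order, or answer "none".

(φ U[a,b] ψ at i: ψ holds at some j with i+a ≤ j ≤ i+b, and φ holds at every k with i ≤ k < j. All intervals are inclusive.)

Evaluate at each i in [0,11]:
  i=0: ✓ (rhs at j=1; lhs holds on [0,0])
  i=1: ✗ (no rhs in [2,2])
  i=2: ✗ (no rhs in [3,3])
  i=3: ✗ (no rhs in [4,4])
  i=4: ✗ (no rhs in [5,5])
  i=5: ✗ (lhs fails at k=5 before rhs at j=6)
  i=6: ✗ (no rhs in [7,7])
  i=7: ✗ (lhs fails at k=7 before rhs at j=8)
  i=8: ✓ (rhs at j=9; lhs holds on [8,8])
  i=9: ✗ (no rhs in [10,10])
  i=10: ✗ (no rhs in [11,11])
  i=11: ✗ (no rhs in [12,12])

0, 8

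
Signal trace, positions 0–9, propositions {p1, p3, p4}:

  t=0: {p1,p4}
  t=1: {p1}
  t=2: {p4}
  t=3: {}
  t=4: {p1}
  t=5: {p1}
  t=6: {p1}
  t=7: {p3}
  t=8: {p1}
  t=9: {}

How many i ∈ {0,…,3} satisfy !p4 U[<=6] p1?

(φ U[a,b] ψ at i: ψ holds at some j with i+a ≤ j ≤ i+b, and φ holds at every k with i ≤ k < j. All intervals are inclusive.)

Evaluate at each i in [0,3]:
  i=0: ✓ (rhs at j=0)
  i=1: ✓ (rhs at j=1)
  i=2: ✗ (lhs fails at k=2 before rhs at j=4)
  i=3: ✓ (rhs at j=4; lhs holds on [3,3])
Positions where it holds: {0, 1, 3} → 3.

3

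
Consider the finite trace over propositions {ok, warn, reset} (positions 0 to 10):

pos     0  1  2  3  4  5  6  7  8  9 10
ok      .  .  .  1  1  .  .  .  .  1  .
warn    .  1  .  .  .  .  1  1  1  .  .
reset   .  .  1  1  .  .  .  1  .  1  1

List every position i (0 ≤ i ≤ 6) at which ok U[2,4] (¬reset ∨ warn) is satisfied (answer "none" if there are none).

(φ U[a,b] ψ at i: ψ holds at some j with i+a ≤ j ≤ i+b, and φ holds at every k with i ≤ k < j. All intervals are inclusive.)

Evaluate at each i in [0,6]:
  i=0: ✗ (lhs fails at k=0 before rhs at j=4)
  i=1: ✗ (lhs fails at k=1 before rhs at j=4)
  i=2: ✗ (lhs fails at k=2 before rhs at j=4)
  i=3: ✓ (rhs at j=5; lhs holds on [3,4])
  i=4: ✗ (lhs fails at k=5 before rhs at j=6)
  i=5: ✗ (lhs fails at k=5 before rhs at j=7)
  i=6: ✗ (lhs fails at k=6 before rhs at j=8)

3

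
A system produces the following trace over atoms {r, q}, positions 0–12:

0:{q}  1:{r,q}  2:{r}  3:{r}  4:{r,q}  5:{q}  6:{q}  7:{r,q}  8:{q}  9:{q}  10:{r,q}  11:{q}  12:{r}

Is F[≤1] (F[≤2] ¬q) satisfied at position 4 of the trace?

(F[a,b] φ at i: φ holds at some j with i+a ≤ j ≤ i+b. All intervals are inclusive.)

Check F[≤2] ¬q at each j in [4,5]:
  j=4: fails (none in [4,6])
  j=5: fails (none in [5,7])
No position in the window satisfies it → formula fails.

Does not hold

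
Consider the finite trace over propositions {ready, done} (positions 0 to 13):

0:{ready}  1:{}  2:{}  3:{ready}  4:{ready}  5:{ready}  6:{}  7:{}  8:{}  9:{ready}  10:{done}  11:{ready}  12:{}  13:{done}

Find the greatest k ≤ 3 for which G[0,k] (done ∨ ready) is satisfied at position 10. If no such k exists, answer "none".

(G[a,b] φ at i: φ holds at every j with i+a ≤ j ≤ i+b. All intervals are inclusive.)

(done ∨ ready) must hold from j=10 onward; find where it first fails.
  j=10: holds
  j=11: holds
  j=12: fails
Holds on [10,11], so largest k = 1.

1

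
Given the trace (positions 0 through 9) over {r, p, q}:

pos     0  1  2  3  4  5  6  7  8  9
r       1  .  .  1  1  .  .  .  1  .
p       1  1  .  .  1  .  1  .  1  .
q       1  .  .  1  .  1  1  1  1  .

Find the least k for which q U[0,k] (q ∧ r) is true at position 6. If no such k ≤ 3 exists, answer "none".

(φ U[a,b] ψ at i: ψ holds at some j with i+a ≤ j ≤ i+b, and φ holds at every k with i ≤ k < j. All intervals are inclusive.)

Need earliest j ≥ 6 with (q ∧ r), and q at every k in [6,j-1].
  j=6: rhs fails.
  j=7: rhs fails.
  j=8: rhs holds; lhs holds on [6,7]. k = 2.

2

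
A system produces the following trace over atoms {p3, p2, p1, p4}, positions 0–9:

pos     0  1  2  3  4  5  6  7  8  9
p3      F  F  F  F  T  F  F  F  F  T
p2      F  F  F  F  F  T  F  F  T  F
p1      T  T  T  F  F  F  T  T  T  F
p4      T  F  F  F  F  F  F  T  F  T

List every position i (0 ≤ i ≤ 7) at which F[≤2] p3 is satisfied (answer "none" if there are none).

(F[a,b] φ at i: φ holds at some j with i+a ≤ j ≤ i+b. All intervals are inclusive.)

Evaluate at each i in [0,7]:
  i=0: ✗ (none in [0,2])
  i=1: ✗ (none in [1,3])
  i=2: ✓ (witness j=4)
  i=3: ✓ (witness j=4)
  i=4: ✓ (witness j=4)
  i=5: ✗ (none in [5,7])
  i=6: ✗ (none in [6,8])
  i=7: ✓ (witness j=9)

2, 3, 4, 7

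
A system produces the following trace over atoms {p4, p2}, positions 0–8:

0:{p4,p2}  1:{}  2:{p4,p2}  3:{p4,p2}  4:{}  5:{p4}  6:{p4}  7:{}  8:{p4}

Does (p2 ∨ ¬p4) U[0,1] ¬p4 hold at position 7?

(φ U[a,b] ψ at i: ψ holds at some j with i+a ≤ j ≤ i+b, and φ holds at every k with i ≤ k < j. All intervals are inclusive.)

Need some j in [7,8] with ¬p4, and (p2 ∨ ¬p4) at every k in [7,j-1].
  j=7: ¬p4 holds; no prefix to check → satisfied.

Yes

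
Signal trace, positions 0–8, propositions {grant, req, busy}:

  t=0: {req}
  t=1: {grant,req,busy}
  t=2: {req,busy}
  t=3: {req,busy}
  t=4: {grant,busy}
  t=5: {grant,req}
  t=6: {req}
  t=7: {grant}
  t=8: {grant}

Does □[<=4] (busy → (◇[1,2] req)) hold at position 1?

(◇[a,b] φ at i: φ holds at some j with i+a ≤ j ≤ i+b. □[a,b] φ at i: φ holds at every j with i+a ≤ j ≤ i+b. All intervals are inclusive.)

Check (busy → (◇[1,2] req)) at every j in [1,5]:
  j=1: antecedent true; consequent holds (witness at 2) → ✓
  j=2: antecedent true; consequent holds (witness at 3) → ✓
  j=3: antecedent true; consequent holds (witness at 5) → ✓
  j=4: antecedent true; consequent holds (witness at 5) → ✓
  j=5: antecedent false → ✓
All positions satisfy it → formula holds.

Holds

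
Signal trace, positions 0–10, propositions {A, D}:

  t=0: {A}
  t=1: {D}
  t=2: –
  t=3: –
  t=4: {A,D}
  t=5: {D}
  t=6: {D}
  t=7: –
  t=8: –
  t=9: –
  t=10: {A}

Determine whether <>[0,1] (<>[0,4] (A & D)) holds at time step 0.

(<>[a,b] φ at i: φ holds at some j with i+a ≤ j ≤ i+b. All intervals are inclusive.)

Check <>[0,4] (A & D) at each j in [0,1]:
  j=0: holds (witness at 4)
  j=1: holds (witness at 4)
Found at j=0 → formula holds.

Yes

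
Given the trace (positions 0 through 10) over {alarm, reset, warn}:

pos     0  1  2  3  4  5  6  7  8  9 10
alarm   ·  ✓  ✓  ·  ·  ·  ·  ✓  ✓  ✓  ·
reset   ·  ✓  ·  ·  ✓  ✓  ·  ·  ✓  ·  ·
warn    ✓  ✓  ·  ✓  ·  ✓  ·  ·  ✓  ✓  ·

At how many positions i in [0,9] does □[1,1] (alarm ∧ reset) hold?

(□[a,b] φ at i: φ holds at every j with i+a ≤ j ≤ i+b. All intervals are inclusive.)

2

Evaluate at each i in [0,9]:
  i=0: ✓ (all of [1,1])
  i=1: ✗ (fails at j=2)
  i=2: ✗ (fails at j=3)
  i=3: ✗ (fails at j=4)
  i=4: ✗ (fails at j=5)
  i=5: ✗ (fails at j=6)
  i=6: ✗ (fails at j=7)
  i=7: ✓ (all of [8,8])
  i=8: ✗ (fails at j=9)
  i=9: ✗ (fails at j=10)
Positions where it holds: {0, 7} → 2.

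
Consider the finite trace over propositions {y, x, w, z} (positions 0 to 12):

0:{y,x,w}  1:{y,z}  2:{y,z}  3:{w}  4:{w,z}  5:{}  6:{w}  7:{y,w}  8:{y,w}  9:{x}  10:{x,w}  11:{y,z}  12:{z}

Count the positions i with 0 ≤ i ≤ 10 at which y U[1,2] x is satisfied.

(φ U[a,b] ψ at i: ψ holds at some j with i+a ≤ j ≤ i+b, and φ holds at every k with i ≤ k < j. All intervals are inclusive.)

2

Evaluate at each i in [0,10]:
  i=0: ✗ (no rhs in [1,2])
  i=1: ✗ (no rhs in [2,3])
  i=2: ✗ (no rhs in [3,4])
  i=3: ✗ (no rhs in [4,5])
  i=4: ✗ (no rhs in [5,6])
  i=5: ✗ (no rhs in [6,7])
  i=6: ✗ (no rhs in [7,8])
  i=7: ✓ (rhs at j=9; lhs holds on [7,8])
  i=8: ✓ (rhs at j=9; lhs holds on [8,8])
  i=9: ✗ (lhs fails at k=9 before rhs at j=10)
  i=10: ✗ (no rhs in [11,12])
Positions where it holds: {7, 8} → 2.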